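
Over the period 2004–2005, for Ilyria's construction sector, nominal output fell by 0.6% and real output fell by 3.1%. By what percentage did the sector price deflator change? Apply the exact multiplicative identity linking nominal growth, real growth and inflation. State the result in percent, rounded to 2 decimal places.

2.58%

(1 + g_nom) = (1 + g_real)(1 + π), so π = 0.9940 / 0.9690 − 1 = 0.02580.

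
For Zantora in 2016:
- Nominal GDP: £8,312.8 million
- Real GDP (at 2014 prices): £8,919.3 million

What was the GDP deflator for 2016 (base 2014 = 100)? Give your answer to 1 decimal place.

93.2

GDP deflator = (Nominal / Real) × 100 = 8312.8 / 8919.3 × 100 = 93.20.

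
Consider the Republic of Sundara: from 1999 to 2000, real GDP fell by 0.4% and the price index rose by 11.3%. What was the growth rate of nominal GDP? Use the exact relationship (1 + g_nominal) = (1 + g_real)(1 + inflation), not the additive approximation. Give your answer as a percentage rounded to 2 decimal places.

(1 + g_nom) = (1 + g_real)(1 + π) = 0.9960 × 1.1130 = 1.10855.

10.85%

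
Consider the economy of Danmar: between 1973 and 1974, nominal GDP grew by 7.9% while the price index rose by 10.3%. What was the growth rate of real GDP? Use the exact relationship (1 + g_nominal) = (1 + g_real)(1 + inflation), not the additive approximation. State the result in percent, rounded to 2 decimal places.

-2.18%

(1 + g_nom) = (1 + g_real)(1 + π), so g_real = 1.0790 / 1.1030 − 1 = -0.02176.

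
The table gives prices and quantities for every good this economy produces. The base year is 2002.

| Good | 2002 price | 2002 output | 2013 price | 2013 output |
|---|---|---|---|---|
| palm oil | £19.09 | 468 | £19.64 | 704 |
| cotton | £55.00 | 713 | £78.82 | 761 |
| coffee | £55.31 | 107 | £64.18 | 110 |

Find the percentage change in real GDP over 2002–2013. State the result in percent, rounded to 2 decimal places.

Real GDP 2002 = Nominal GDP 2002 = 19.09·468 + 55.00·713 + 55.31·107 = 54067.29.
Real GDP 2013 (at 2002 prices) = 19.09·704 + 55.00·761 + 55.31·110 = 61378.46.
Real growth = 61378.46/54067.29 − 1 = 0.1352.

13.52%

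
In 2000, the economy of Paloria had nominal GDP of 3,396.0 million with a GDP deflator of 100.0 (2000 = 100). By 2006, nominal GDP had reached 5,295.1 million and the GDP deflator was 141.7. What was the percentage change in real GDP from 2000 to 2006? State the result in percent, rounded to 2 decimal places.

10.04%

Real GDP 2000 = 3396.0 / 1.000 = 3396.00.
Real GDP 2006 = 5295.1 / 1.417 = 3736.84.
Real growth = 3736.84 / 3396.00 − 1 = 0.1004.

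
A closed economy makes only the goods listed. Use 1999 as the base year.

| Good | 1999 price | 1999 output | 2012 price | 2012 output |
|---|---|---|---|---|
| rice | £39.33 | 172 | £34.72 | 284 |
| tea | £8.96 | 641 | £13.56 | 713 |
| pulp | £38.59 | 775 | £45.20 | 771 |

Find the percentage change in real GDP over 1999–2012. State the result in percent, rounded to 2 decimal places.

11.54%

Real GDP 1999 = Nominal GDP 1999 = 39.33·172 + 8.96·641 + 38.59·775 = 42415.37.
Real GDP 2012 (at 1999 prices) = 39.33·284 + 8.96·713 + 38.59·771 = 47311.09.
Real growth = 47311.09/42415.37 − 1 = 0.1154.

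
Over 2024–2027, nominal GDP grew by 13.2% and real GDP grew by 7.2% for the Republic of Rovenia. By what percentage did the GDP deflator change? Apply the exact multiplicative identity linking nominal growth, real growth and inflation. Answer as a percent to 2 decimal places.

5.60%

(1 + g_nom) = (1 + g_real)(1 + π), so π = 1.1320 / 1.0720 − 1 = 0.05597.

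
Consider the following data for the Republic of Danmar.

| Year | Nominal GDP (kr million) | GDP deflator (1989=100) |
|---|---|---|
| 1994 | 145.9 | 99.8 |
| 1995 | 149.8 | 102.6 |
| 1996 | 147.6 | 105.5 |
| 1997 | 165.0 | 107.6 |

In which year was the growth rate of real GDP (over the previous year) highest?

1995: real = 149.8/1.026 = 146.00; growth vs 1994 (146.19) = -0.13%.
1996: real = 147.6/1.055 = 139.91; growth vs 1995 (146.00) = -4.17%.
1997: real = 165.0/1.076 = 153.35; growth vs 1996 (139.91) = 9.61%.

1997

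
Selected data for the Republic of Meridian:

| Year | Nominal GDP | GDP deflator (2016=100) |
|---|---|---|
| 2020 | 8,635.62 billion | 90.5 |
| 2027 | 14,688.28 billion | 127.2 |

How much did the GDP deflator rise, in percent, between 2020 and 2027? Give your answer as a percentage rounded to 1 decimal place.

40.6%

Price-level change = 127.2 / 90.5 − 1 = 0.4055.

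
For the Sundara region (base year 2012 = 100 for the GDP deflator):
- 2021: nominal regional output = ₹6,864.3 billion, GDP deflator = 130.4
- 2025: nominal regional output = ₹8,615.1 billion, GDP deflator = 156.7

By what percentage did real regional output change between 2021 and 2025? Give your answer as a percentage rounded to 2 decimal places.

Real regional output 2021 = 6864.3 / 1.304 = 5264.03.
Real regional output 2025 = 8615.1 / 1.567 = 5497.83.
Real growth = 5497.83 / 5264.03 − 1 = 0.0444.

4.44%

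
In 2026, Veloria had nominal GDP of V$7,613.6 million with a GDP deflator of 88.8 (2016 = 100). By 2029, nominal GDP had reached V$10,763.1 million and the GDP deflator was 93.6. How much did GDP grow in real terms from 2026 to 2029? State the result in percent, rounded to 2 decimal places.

Real GDP 2026 = 7613.6 / 0.888 = 8573.87.
Real GDP 2029 = 10763.1 / 0.936 = 11499.04.
Real growth = 11499.04 / 8573.87 − 1 = 0.3412.

34.12%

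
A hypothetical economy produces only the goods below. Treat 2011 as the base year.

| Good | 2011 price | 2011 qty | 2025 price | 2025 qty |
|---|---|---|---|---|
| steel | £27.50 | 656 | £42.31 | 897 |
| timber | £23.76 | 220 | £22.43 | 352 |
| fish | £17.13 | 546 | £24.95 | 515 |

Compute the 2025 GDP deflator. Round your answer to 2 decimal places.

140.24

Nominal GDP 2025 = 42.31·897 + 22.43·352 + 24.95·515 = 58696.68.
Real GDP 2025 (at 2011 prices) = 27.50·897 + 23.76·352 + 17.13·515 = 41852.97.
Deflator = Nominal/Real × 100 = 58696.68/41852.97 × 100 = 140.245.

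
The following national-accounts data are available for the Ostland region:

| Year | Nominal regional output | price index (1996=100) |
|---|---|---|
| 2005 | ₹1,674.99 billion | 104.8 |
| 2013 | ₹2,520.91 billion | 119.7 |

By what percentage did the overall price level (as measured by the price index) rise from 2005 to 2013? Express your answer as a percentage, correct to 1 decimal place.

Price-level change = 119.7 / 104.8 − 1 = 0.1422.

14.2%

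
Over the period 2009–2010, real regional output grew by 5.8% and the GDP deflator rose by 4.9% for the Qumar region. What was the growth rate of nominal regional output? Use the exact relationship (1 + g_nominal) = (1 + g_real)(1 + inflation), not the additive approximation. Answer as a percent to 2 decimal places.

10.98%

(1 + g_nom) = (1 + g_real)(1 + π) = 1.0580 × 1.0490 = 1.10984.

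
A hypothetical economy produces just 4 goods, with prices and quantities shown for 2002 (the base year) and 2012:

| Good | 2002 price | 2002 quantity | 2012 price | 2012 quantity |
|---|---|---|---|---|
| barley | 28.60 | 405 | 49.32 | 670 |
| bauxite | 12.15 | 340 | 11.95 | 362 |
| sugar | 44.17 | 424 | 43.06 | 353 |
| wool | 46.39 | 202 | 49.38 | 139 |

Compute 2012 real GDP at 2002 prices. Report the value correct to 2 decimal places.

45600.52

Real GDP 2012 = Σ (p_2002 × q_2012) = 28.60·670 + 12.15·362 + 44.17·353 + 46.39·139 = 45600.52.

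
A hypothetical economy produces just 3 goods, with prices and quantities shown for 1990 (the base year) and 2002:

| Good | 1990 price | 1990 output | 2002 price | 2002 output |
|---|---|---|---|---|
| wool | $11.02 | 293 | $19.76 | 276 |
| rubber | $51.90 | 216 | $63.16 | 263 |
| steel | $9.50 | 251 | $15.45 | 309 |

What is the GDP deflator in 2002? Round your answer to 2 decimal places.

136.75

Nominal GDP 2002 = 19.76·276 + 63.16·263 + 15.45·309 = 26838.89.
Real GDP 2002 (at 1990 prices) = 11.02·276 + 51.90·263 + 9.50·309 = 19626.72.
Deflator = Nominal/Real × 100 = 26838.89/19626.72 × 100 = 136.747.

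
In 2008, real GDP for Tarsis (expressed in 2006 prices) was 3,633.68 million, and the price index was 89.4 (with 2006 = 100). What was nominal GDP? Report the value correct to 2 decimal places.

Nominal GDP = Real × (price index/100) = 3633.68 × 0.894 = 3248.51.

3,248.51 million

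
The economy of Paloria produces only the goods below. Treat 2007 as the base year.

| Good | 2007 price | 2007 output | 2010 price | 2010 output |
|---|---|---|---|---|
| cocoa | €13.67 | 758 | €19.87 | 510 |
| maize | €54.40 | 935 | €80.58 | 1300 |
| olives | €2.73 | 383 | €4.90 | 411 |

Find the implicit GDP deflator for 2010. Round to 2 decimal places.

Nominal GDP 2010 = 19.87·510 + 80.58·1300 + 4.90·411 = 116901.60.
Real GDP 2010 (at 2007 prices) = 13.67·510 + 54.40·1300 + 2.73·411 = 78813.73.
Deflator = Nominal/Real × 100 = 116901.60/78813.73 × 100 = 148.326.

148.33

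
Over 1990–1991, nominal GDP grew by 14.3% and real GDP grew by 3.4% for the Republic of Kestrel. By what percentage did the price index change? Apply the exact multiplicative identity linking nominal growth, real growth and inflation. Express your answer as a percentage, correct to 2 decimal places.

10.54%

(1 + g_nom) = (1 + g_real)(1 + π), so π = 1.1430 / 1.0340 − 1 = 0.10542.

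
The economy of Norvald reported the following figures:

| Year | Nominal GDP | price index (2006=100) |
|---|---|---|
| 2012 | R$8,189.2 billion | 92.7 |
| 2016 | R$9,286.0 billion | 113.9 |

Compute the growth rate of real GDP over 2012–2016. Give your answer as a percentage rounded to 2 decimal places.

Real GDP 2012 = 8189.2 / 0.927 = 8834.09.
Real GDP 2016 = 9286.0 / 1.139 = 8152.77.
Real growth = 8152.77 / 8834.09 − 1 = -0.0771.

-7.71%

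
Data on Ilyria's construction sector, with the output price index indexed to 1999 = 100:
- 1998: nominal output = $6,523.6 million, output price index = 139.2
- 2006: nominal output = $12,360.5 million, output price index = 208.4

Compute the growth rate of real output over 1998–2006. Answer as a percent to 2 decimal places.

Real output 1998 = 6523.6 / 1.392 = 4686.49.
Real output 2006 = 12360.5 / 2.084 = 5931.14.
Real growth = 5931.14 / 4686.49 − 1 = 0.2656.

26.56%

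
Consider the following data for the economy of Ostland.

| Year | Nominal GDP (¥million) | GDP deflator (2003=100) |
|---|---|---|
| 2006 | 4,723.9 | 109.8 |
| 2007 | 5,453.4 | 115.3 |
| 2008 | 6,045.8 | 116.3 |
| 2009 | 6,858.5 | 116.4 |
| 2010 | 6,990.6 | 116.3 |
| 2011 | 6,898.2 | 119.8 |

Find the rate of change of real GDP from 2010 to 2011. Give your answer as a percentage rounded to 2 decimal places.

-4.20%

Real GDP 2010 = 6990.6/1.163 = 6010.83.
Real GDP 2011 = 6898.2/1.198 = 5758.10.
Change = 5758.10/6010.83 − 1 = -0.0420.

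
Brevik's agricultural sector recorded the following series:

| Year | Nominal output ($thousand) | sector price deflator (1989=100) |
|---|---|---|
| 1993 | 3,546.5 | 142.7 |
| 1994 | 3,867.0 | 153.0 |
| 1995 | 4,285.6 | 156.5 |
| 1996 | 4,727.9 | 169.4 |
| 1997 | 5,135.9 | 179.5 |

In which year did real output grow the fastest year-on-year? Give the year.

1995

1994: real = 3867.0/1.530 = 2527.45; growth vs 1993 (2485.28) = 1.70%.
1995: real = 4285.6/1.565 = 2738.40; growth vs 1994 (2527.45) = 8.35%.
1996: real = 4727.9/1.694 = 2790.97; growth vs 1995 (2738.40) = 1.92%.
1997: real = 5135.9/1.795 = 2861.23; growth vs 1996 (2790.97) = 2.52%.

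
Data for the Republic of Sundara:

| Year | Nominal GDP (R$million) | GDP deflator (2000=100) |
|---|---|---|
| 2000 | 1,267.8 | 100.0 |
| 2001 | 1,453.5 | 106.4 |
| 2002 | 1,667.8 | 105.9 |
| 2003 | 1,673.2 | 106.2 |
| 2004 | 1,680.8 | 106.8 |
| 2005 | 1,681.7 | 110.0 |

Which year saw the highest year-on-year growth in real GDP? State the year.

2001: real = 1453.5/1.064 = 1366.07; growth vs 2000 (1267.80) = 7.75%.
2002: real = 1667.8/1.059 = 1574.88; growth vs 2001 (1366.07) = 15.29%.
2003: real = 1673.2/1.062 = 1575.52; growth vs 2002 (1574.88) = 0.04%.
2004: real = 1680.8/1.068 = 1573.78; growth vs 2003 (1575.52) = -0.11%.
2005: real = 1681.7/1.100 = 1528.82; growth vs 2004 (1573.78) = -2.86%.

2002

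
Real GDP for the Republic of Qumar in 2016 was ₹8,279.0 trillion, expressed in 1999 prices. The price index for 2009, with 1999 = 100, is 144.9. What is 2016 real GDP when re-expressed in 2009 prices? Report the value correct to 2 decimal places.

₹11,996.27 trillion

Real GDP in 2009 prices = Real GDP in 1999 prices × (P_2009/P_1999) = 8279.0 × 1.449 = 11996.27.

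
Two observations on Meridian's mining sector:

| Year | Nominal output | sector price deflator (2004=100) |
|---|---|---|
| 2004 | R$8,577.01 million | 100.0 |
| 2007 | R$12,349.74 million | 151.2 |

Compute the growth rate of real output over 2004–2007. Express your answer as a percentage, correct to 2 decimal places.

Real output 2004 = 8577.01 / 1.000 = 8577.01.
Real output 2007 = 12349.74 / 1.512 = 8167.82.
Real growth = 8167.82 / 8577.01 − 1 = -0.0477.

-4.77%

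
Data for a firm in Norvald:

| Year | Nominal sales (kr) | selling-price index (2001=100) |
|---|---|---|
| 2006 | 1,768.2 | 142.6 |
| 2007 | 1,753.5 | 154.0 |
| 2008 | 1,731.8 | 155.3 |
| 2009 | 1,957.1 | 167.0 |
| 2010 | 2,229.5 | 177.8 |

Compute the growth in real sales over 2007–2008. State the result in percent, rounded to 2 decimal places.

-2.06%

Real sales 2007 = 1753.5/1.540 = 1138.64.
Real sales 2008 = 1731.8/1.553 = 1115.13.
Change = 1115.13/1138.64 − 1 = -0.0206.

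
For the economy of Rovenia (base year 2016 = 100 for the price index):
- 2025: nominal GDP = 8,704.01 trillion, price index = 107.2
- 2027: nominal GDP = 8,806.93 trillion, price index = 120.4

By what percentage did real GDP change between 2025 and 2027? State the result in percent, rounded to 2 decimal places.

-9.91%

Real GDP 2025 = 8704.01 / 1.072 = 8119.41.
Real GDP 2027 = 8806.93 / 1.204 = 7314.73.
Real growth = 7314.73 / 8119.41 − 1 = -0.0991.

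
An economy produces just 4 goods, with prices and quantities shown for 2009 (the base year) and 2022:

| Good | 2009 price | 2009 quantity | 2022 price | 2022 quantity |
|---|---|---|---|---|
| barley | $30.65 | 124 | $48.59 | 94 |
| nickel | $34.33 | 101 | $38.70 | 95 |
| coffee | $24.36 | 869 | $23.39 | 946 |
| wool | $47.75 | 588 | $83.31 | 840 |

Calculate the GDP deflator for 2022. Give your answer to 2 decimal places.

Nominal GDP 2022 = 48.59·94 + 38.70·95 + 23.39·946 + 83.31·840 = 100351.30.
Real GDP 2022 (at 2009 prices) = 30.65·94 + 34.33·95 + 24.36·946 + 47.75·840 = 69297.01.
Deflator = Nominal/Real × 100 = 100351.30/69297.01 × 100 = 144.813.

144.81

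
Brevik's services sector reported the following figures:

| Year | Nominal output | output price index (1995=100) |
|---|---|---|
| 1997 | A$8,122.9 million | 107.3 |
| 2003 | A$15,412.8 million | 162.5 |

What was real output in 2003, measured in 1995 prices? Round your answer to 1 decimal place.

Real output = Nominal / (output price index/100) = 15412.8 / 1.625 = 9484.80.

A$9,484.8 million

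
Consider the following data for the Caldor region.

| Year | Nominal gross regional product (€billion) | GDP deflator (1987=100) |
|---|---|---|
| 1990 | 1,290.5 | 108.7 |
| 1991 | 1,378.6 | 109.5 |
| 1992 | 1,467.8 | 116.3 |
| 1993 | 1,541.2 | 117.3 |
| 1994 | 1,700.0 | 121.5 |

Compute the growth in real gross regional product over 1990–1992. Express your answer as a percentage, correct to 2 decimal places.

6.31%

Real gross regional product 1990 = 1290.5/1.087 = 1187.21.
Real gross regional product 1992 = 1467.8/1.163 = 1262.08.
Change = 1262.08/1187.21 − 1 = 0.0631.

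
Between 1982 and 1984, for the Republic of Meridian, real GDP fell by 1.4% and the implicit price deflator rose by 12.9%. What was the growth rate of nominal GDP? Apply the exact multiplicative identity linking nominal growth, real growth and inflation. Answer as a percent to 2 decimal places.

11.32%

(1 + g_nom) = (1 + g_real)(1 + π) = 0.9860 × 1.1290 = 1.11319.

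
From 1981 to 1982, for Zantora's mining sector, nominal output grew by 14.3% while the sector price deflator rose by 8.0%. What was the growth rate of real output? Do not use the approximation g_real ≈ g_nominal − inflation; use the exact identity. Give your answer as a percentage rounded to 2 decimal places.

5.83%

(1 + g_nom) = (1 + g_real)(1 + π), so g_real = 1.1430 / 1.0800 − 1 = 0.05833.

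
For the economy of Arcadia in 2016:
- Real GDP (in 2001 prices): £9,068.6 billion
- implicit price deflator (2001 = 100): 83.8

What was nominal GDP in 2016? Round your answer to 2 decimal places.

Nominal GDP = Real × (implicit price deflator/100) = 9068.6 × 0.838 = 7599.49.

£7,599.49 billion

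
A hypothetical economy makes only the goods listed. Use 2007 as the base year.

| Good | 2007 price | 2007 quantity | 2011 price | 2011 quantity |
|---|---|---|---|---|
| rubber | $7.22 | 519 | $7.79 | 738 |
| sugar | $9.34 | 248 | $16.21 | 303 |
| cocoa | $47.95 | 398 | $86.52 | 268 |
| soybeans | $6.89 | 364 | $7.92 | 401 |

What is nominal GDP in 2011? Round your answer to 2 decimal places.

Nominal GDP 2011 = Σ (p_2011 × q_2011) = 7.79·738 + 16.21·303 + 86.52·268 + 7.92·401 = 37023.93.

$37023.93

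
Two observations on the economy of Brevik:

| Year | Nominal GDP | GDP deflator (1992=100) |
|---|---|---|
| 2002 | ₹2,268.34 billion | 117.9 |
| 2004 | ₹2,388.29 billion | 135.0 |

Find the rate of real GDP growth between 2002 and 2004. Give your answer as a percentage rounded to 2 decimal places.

Real GDP 2002 = 2268.34 / 1.179 = 1923.95.
Real GDP 2004 = 2388.29 / 1.350 = 1769.10.
Real growth = 1769.10 / 1923.95 − 1 = -0.0805.

-8.05%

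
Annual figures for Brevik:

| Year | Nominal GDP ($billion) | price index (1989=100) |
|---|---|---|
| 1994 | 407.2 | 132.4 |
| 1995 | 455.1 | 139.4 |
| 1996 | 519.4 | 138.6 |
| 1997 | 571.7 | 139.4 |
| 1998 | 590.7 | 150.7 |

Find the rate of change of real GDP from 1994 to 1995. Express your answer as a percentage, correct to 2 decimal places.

6.15%

Real GDP 1994 = 407.2/1.324 = 307.55.
Real GDP 1995 = 455.1/1.394 = 326.47.
Change = 326.47/307.55 − 1 = 0.0615.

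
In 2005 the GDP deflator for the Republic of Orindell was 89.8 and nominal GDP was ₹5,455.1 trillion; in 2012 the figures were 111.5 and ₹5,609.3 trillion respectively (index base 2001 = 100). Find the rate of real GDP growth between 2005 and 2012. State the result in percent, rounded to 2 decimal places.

-17.19%

Deflate each year: 2005 → 5455.1/0.898 = 6074.72; 2012 → 5609.3/1.115 = 5030.76.
So real GDP changed by 5030.76/6074.72 − 1 = -0.1719, i.e. -17.19%.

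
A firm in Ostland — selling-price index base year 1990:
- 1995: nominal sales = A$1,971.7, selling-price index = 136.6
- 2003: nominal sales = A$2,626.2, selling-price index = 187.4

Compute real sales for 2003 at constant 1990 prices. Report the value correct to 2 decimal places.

Real sales = Nominal / (selling-price index/100) = 2626.2 / 1.874 = 1401.39.

A$1,401.39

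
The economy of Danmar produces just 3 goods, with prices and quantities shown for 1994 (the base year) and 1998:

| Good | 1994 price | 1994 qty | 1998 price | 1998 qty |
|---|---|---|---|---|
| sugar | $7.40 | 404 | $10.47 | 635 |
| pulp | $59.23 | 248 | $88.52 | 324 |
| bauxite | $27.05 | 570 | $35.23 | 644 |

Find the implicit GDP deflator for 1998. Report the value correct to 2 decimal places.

Nominal GDP 1998 = 10.47·635 + 88.52·324 + 35.23·644 = 58017.05.
Real GDP 1998 (at 1994 prices) = 7.40·635 + 59.23·324 + 27.05·644 = 41309.72.
Deflator = Nominal/Real × 100 = 58017.05/41309.72 × 100 = 140.444.

140.44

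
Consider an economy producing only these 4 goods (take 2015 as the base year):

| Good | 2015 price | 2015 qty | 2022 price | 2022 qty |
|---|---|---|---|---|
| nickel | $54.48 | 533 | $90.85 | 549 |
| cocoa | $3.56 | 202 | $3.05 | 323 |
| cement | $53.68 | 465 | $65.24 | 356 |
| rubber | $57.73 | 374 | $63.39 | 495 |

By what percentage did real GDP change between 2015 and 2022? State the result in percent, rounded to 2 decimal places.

Real GDP 2015 = Nominal GDP 2015 = 54.48·533 + 3.56·202 + 53.68·465 + 57.73·374 = 76309.18.
Real GDP 2022 (at 2015 prices) = 54.48·549 + 3.56·323 + 53.68·356 + 57.73·495 = 78745.83.
Real growth = 78745.83/76309.18 − 1 = 0.0319.

3.19%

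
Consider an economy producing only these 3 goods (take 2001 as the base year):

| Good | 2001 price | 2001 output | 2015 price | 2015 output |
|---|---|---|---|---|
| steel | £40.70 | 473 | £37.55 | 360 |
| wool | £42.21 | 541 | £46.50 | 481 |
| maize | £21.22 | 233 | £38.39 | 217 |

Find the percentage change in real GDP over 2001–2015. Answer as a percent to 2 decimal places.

Real GDP 2001 = Nominal GDP 2001 = 40.70·473 + 42.21·541 + 21.22·233 = 47030.97.
Real GDP 2015 (at 2001 prices) = 40.70·360 + 42.21·481 + 21.22·217 = 39559.75.
Real growth = 39559.75/47030.97 − 1 = -0.1589.

-15.89%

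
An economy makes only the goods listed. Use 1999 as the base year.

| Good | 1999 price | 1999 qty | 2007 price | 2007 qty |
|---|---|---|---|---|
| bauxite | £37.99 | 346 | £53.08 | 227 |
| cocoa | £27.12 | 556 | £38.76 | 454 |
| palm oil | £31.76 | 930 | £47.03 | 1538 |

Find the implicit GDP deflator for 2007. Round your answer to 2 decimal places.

146.14

Nominal GDP 2007 = 53.08·227 + 38.76·454 + 47.03·1538 = 101978.34.
Real GDP 2007 (at 1999 prices) = 37.99·227 + 27.12·454 + 31.76·1538 = 69783.09.
Deflator = Nominal/Real × 100 = 101978.34/69783.09 × 100 = 146.136.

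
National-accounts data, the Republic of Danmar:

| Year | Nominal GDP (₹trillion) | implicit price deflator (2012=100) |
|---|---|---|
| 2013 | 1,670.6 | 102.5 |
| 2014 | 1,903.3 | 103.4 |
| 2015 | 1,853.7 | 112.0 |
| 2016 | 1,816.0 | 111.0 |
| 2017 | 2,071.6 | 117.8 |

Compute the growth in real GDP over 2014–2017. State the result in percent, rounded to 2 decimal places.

-4.46%

Real GDP 2014 = 1903.3/1.034 = 1840.72.
Real GDP 2017 = 2071.6/1.178 = 1758.57.
Change = 1758.57/1840.72 − 1 = -0.0446.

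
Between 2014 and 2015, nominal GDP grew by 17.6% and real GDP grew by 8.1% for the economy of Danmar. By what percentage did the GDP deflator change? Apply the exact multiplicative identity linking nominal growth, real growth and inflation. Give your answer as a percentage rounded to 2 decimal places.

8.79%

(1 + g_nom) = (1 + g_real)(1 + π), so π = 1.1760 / 1.0810 − 1 = 0.08788.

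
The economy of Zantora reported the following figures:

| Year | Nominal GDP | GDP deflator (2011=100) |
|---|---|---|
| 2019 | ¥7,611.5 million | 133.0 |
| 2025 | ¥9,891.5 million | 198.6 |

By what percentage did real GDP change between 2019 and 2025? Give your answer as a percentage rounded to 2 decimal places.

Real GDP 2019 = 7611.5 / 1.330 = 5722.93.
Real GDP 2025 = 9891.5 / 1.986 = 4980.61.
Real growth = 4980.61 / 5722.93 − 1 = -0.1297.

-12.97%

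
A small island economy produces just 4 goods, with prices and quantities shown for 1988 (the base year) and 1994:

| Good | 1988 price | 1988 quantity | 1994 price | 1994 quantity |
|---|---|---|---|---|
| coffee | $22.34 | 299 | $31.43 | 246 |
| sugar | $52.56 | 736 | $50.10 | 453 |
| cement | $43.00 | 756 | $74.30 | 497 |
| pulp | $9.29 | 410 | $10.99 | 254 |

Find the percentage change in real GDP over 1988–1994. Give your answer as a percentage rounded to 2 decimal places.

-35.07%

Real GDP 1988 = Nominal GDP 1988 = 22.34·299 + 52.56·736 + 43.00·756 + 9.29·410 = 81680.72.
Real GDP 1994 (at 1988 prices) = 22.34·246 + 52.56·453 + 43.00·497 + 9.29·254 = 53035.98.
Real growth = 53035.98/81680.72 − 1 = -0.3507.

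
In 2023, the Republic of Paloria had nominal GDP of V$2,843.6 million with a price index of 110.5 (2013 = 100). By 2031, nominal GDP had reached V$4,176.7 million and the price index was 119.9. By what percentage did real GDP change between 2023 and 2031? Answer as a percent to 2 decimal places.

35.37%

Deflate each year: 2023 → 2843.6/1.105 = 2573.39; 2031 → 4176.7/1.199 = 3483.49.
So real GDP changed by 3483.49/2573.39 − 1 = 0.3537, i.e. 35.37%.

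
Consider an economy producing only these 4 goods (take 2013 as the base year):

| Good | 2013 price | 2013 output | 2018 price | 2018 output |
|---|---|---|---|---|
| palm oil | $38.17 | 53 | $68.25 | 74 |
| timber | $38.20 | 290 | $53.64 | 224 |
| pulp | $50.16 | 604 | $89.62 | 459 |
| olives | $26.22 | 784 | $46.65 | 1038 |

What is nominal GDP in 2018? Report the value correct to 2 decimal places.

Nominal GDP 2018 = Σ (p_2018 × q_2018) = 68.25·74 + 53.64·224 + 89.62·459 + 46.65·1038 = 106624.14.

$106624.14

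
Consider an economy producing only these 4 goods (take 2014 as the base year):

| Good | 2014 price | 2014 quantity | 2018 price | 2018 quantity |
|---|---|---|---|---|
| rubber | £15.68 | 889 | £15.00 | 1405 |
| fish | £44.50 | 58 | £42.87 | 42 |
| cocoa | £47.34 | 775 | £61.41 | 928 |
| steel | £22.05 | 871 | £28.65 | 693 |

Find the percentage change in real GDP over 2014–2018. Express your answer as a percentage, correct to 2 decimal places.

Real GDP 2014 = Nominal GDP 2014 = 15.68·889 + 44.50·58 + 47.34·775 + 22.05·871 = 72414.57.
Real GDP 2018 (at 2014 prices) = 15.68·1405 + 44.50·42 + 47.34·928 + 22.05·693 = 83111.57.
Real growth = 83111.57/72414.57 − 1 = 0.1477.

14.77%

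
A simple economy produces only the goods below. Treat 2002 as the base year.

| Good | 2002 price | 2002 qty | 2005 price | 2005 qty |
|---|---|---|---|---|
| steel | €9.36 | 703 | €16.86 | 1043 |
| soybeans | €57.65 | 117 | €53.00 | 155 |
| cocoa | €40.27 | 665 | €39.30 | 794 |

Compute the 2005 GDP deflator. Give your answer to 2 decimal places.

112.50

Nominal GDP 2005 = 16.86·1043 + 53.00·155 + 39.30·794 = 57004.18.
Real GDP 2005 (at 2002 prices) = 9.36·1043 + 57.65·155 + 40.27·794 = 50672.61.
Deflator = Nominal/Real × 100 = 57004.18/50672.61 × 100 = 112.495.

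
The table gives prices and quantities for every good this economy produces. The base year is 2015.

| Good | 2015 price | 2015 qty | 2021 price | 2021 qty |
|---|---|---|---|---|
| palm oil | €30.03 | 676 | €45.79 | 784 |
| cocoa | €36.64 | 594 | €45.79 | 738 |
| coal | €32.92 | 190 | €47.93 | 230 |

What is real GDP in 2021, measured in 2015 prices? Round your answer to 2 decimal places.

€58155.44

Real GDP 2021 = Σ (p_2015 × q_2021) = 30.03·784 + 36.64·738 + 32.92·230 = 58155.44.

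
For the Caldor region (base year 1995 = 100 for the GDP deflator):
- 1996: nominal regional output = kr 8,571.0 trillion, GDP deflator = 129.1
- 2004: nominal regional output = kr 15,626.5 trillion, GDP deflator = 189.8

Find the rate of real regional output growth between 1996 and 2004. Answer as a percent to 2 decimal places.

Deflate each year: 1996 → 8571.0/1.291 = 6639.04; 2004 → 15626.5/1.898 = 8233.14.
So real regional output changed by 8233.14/6639.04 − 1 = 0.2401, i.e. 24.01%.

24.01%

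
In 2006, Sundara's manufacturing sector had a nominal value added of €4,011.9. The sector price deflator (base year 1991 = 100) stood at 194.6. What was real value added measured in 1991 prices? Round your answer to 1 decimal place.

Real value added = Nominal / (sector price deflator/100) = 4011.9 / 1.946 = 2061.61.

€2,061.6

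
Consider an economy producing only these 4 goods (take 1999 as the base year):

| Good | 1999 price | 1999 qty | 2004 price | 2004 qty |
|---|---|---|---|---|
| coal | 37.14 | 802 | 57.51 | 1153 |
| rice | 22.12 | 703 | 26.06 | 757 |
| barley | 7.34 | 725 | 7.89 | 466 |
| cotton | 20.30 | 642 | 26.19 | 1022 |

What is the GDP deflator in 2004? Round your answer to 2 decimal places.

139.11

Nominal GDP 2004 = 57.51·1153 + 26.06·757 + 7.89·466 + 26.19·1022 = 116479.37.
Real GDP 2004 (at 1999 prices) = 37.14·1153 + 22.12·757 + 7.34·466 + 20.30·1022 = 83734.30.
Deflator = Nominal/Real × 100 = 116479.37/83734.30 × 100 = 139.106.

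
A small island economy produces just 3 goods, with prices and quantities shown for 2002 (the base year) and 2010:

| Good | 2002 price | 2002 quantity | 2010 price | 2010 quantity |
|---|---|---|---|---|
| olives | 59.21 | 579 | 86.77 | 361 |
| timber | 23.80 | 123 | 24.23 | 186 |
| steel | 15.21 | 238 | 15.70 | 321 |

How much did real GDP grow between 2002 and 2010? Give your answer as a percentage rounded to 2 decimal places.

Real GDP 2002 = Nominal GDP 2002 = 59.21·579 + 23.80·123 + 15.21·238 = 40829.97.
Real GDP 2010 (at 2002 prices) = 59.21·361 + 23.80·186 + 15.21·321 = 30684.02.
Real growth = 30684.02/40829.97 − 1 = -0.2485.

-24.85%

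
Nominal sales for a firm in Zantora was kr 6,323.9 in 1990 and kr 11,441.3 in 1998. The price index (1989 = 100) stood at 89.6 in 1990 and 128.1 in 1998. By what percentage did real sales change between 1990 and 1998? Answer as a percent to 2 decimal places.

Deflate each year: 1990 → 6323.9/0.896 = 7057.92; 1998 → 11441.3/1.281 = 8931.54.
So real sales changed by 8931.54/7057.92 − 1 = 0.2655, i.e. 26.55%.

26.55%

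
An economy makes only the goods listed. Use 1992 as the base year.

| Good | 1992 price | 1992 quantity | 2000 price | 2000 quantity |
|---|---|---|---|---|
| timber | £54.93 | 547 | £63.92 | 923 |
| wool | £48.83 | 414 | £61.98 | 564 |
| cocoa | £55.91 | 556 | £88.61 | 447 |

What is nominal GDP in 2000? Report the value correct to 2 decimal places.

£133563.55

Nominal GDP 2000 = Σ (p_2000 × q_2000) = 63.92·923 + 61.98·564 + 88.61·447 = 133563.55.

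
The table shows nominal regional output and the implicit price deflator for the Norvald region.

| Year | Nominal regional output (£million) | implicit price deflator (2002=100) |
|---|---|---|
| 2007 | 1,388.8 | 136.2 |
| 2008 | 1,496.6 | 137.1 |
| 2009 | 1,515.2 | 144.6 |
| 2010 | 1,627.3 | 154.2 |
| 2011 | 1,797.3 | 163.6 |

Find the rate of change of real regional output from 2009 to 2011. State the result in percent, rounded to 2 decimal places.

Real regional output 2009 = 1515.2/1.446 = 1047.86.
Real regional output 2011 = 1797.3/1.636 = 1098.59.
Change = 1098.59/1047.86 − 1 = 0.0484.

4.84%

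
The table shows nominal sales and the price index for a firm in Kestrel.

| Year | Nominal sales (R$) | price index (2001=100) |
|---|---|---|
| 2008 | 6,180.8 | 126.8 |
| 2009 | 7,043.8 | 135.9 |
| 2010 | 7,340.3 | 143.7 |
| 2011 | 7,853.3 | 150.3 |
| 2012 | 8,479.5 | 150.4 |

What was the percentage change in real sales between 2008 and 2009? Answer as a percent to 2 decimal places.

6.33%

Real sales 2008 = 6180.8/1.268 = 4874.45.
Real sales 2009 = 7043.8/1.359 = 5183.08.
Change = 5183.08/4874.45 − 1 = 0.0633.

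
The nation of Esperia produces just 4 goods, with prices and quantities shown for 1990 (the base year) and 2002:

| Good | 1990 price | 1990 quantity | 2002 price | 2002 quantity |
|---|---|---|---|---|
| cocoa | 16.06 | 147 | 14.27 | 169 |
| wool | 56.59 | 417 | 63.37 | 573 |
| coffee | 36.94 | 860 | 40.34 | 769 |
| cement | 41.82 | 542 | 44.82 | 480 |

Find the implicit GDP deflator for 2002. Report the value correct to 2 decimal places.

Nominal GDP 2002 = 14.27·169 + 63.37·573 + 40.34·769 + 44.82·480 = 91257.70.
Real GDP 2002 (at 1990 prices) = 16.06·169 + 56.59·573 + 36.94·769 + 41.82·480 = 83620.67.
Deflator = Nominal/Real × 100 = 91257.70/83620.67 × 100 = 109.133.

109.13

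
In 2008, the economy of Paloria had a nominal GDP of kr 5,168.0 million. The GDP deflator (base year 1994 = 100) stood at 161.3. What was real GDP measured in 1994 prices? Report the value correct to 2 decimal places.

Real GDP = Nominal / (GDP deflator/100) = 5168.0 / 1.613 = 3203.97.

kr 3,203.97 million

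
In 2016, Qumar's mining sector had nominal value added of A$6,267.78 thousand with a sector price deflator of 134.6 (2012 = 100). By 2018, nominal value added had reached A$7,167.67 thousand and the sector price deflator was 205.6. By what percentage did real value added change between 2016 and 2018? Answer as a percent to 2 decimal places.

-25.13%

Deflate each year: 2016 → 6267.78/1.346 = 4656.60; 2018 → 7167.67/2.056 = 3486.22.
So real value added changed by 3486.22/4656.60 − 1 = -0.2513, i.e. -25.13%.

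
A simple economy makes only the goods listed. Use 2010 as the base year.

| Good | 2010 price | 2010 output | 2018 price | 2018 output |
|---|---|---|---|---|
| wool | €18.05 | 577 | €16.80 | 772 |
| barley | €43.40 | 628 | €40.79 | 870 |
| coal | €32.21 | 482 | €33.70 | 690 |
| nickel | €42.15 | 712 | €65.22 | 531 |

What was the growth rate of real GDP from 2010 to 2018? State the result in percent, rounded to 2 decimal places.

15.74%

Real GDP 2010 = Nominal GDP 2010 = 18.05·577 + 43.40·628 + 32.21·482 + 42.15·712 = 83206.07.
Real GDP 2018 (at 2010 prices) = 18.05·772 + 43.40·870 + 32.21·690 + 42.15·531 = 96299.15.
Real growth = 96299.15/83206.07 − 1 = 0.1574.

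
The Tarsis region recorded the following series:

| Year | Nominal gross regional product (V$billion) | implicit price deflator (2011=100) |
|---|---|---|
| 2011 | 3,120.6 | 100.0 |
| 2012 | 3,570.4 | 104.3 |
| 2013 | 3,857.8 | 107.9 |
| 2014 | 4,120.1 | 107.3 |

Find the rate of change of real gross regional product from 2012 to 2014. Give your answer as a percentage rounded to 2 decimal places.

12.17%

Real gross regional product 2012 = 3570.4/1.043 = 3423.20.
Real gross regional product 2014 = 4120.1/1.073 = 3839.79.
Change = 3839.79/3423.20 − 1 = 0.1217.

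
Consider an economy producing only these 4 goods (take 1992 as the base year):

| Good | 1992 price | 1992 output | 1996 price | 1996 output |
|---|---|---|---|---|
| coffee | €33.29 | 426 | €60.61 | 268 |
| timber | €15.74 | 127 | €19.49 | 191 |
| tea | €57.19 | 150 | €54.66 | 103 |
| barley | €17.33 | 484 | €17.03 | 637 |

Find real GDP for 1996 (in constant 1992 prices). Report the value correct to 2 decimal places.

Real GDP 1996 = Σ (p_1992 × q_1996) = 33.29·268 + 15.74·191 + 57.19·103 + 17.33·637 = 28857.84.

€28857.84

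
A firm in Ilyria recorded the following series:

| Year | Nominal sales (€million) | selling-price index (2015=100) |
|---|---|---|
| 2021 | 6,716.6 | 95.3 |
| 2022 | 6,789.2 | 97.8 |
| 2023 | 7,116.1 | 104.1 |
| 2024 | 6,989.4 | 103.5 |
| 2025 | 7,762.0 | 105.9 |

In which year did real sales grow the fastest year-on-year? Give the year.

2025

2022: real = 6789.2/0.978 = 6941.92; growth vs 2021 (7047.85) = -1.50%.
2023: real = 7116.1/1.041 = 6835.83; growth vs 2022 (6941.92) = -1.53%.
2024: real = 6989.4/1.035 = 6753.04; growth vs 2023 (6835.83) = -1.21%.
2025: real = 7762.0/1.059 = 7329.56; growth vs 2024 (6753.04) = 8.54%.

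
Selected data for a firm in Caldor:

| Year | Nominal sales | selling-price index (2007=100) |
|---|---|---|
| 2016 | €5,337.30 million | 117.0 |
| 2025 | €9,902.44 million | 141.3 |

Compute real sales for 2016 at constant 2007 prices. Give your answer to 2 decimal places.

Real sales = Nominal / (selling-price index/100) = 5337.30 / 1.170 = 4561.79.

€4,561.79 million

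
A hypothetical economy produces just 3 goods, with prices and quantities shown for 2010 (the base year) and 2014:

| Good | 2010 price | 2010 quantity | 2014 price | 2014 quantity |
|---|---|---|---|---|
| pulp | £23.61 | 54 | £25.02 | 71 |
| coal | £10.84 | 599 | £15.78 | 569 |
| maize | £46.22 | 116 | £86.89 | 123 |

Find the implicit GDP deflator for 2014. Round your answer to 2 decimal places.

Nominal GDP 2014 = 25.02·71 + 15.78·569 + 86.89·123 = 21442.71.
Real GDP 2014 (at 2010 prices) = 23.61·71 + 10.84·569 + 46.22·123 = 13529.33.
Deflator = Nominal/Real × 100 = 21442.71/13529.33 × 100 = 158.491.

158.49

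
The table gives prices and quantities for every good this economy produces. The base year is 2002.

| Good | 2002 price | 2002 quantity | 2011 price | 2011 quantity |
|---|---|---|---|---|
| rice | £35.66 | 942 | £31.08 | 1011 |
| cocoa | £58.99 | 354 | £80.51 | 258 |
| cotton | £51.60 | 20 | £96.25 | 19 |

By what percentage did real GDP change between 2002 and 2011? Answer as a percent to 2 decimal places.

-5.86%

Real GDP 2002 = Nominal GDP 2002 = 35.66·942 + 58.99·354 + 51.60·20 = 55506.18.
Real GDP 2011 (at 2002 prices) = 35.66·1011 + 58.99·258 + 51.60·19 = 52252.08.
Real growth = 52252.08/55506.18 − 1 = -0.0586.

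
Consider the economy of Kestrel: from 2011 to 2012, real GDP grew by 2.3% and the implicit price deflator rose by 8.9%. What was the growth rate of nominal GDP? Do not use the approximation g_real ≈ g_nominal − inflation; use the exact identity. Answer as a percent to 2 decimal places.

11.40%

(1 + g_nom) = (1 + g_real)(1 + π) = 1.0230 × 1.0890 = 1.11405.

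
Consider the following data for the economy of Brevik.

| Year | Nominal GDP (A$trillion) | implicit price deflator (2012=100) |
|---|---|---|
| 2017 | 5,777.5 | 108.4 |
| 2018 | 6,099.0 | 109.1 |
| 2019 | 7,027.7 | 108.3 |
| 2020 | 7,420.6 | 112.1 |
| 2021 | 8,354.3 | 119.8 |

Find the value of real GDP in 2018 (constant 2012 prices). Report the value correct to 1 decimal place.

Real GDP 2018 = 6099.0 / 1.091 = 5590.28.

A$5,590.3 trillion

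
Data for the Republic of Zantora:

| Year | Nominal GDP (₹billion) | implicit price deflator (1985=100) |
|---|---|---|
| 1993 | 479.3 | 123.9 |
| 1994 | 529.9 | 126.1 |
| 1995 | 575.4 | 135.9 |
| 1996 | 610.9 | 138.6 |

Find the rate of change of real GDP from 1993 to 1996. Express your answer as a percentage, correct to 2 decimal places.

Real GDP 1993 = 479.3/1.239 = 386.84.
Real GDP 1996 = 610.9/1.386 = 440.76.
Change = 440.76/386.84 − 1 = 0.1394.

13.94%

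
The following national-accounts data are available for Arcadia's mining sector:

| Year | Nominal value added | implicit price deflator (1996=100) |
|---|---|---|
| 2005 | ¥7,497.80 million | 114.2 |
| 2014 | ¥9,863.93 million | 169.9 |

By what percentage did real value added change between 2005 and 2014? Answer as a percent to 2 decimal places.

-11.57%

Deflate each year: 2005 → 7497.80/1.142 = 6565.50; 2014 → 9863.93/1.699 = 5805.73.
So real value added changed by 5805.73/6565.50 − 1 = -0.1157, i.e. -11.57%.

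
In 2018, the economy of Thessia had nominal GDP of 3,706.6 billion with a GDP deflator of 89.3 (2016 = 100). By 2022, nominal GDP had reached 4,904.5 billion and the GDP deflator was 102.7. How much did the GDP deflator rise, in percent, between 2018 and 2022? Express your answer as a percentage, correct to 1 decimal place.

Price-level change = 102.7 / 89.3 − 1 = 0.1501.

15.0%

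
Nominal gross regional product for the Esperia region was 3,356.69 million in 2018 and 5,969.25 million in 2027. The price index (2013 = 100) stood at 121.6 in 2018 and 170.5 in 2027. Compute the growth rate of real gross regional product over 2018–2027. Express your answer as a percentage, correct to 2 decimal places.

Deflate each year: 2018 → 3356.69/1.216 = 2760.44; 2027 → 5969.25/1.705 = 3501.03.
So real gross regional product changed by 3501.03/2760.44 − 1 = 0.2683, i.e. 26.83%.

26.83%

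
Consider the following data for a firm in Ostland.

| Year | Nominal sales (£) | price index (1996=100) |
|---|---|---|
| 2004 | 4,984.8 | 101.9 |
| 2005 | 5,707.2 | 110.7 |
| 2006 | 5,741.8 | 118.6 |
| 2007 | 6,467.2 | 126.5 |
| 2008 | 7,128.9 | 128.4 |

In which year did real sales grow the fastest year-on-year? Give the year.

2005: real = 5707.2/1.107 = 5155.56; growth vs 2004 (4891.85) = 5.39%.
2006: real = 5741.8/1.186 = 4841.32; growth vs 2005 (5155.56) = -6.10%.
2007: real = 6467.2/1.265 = 5112.41; growth vs 2006 (4841.32) = 5.60%.
2008: real = 7128.9/1.284 = 5552.10; growth vs 2007 (5112.41) = 8.60%.

2008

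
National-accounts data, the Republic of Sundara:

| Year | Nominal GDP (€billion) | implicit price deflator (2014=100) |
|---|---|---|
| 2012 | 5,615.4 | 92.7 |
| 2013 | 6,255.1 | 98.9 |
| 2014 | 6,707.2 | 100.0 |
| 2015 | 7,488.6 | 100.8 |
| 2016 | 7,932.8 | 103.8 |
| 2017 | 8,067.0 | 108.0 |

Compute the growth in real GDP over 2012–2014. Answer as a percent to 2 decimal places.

Real GDP 2012 = 5615.4/0.927 = 6057.61.
Real GDP 2014 = 6707.2/1.000 = 6707.20.
Change = 6707.20/6057.61 − 1 = 0.1072.

10.72%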